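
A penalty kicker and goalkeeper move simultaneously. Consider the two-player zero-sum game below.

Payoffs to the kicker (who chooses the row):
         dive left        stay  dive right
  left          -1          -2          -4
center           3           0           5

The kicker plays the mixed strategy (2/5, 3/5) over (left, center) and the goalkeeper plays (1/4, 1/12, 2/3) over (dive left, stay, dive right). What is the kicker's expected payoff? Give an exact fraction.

Against (1/4, 1/12, 2/3), each row's expected payoff is left: -37/12; center: 49/12.
Taking the (2/5, 3/5)-weighted average: (2/5)·(-37/12) + (3/5)·(49/12) = 73/60.

73/60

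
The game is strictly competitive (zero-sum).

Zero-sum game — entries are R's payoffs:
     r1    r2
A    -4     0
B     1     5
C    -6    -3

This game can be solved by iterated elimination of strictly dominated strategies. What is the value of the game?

Column r2 is strictly dominated by r1 for C (-4<0, 1<5, -6<-3); eliminate r2.
Row C is strictly dominated by row A (-4>-6); eliminate C.
Row A is strictly dominated by row B (1>-4); eliminate A.
Only (B, r1) remains, with payoff 1.

1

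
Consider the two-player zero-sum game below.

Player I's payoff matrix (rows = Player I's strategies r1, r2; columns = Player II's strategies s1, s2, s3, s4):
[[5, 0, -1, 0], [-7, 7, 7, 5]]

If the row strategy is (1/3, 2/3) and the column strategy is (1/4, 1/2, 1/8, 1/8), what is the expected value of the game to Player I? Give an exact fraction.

61/24

Against (1/4, 1/2, 1/8, 1/8), each row's expected payoff is r1: 9/8; r2: 13/4.
Taking the (1/3, 2/3)-weighted average: (1/3)·(9/8) + (2/3)·(13/4) = 61/24.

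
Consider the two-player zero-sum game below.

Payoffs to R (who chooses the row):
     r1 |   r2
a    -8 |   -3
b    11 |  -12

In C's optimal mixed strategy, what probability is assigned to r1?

Row minima are -8 and -12, so R's maximin is -8; column maxima are 11 and -3, so C's minimax is -3. These differ, so the equilibrium is in mixed strategies.
Let C play r1 with probability q. R is indifferent when −8q − 3(1−q) = 11q − 12(1−q), giving q = 9/28.

9/28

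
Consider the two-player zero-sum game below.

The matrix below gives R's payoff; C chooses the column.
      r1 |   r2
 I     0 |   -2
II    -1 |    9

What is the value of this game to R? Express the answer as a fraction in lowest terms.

Row minima are -2 and -1, so R's maximin is -1; column maxima are 0 and 9, so C's minimax is 0. These differ, so the equilibrium is in mixed strategies.
Let R play I with probability p. C is indifferent when −(1−p) = −2p + 9(1−p), giving p = 5/6.
Let C play r1 with probability q. R is indifferent when −2(1−q) = −q + 9(1−q), giving q = 11/12.
The value is 0·(11/12) + (-2)·(1/12) = -1/6.

-1/6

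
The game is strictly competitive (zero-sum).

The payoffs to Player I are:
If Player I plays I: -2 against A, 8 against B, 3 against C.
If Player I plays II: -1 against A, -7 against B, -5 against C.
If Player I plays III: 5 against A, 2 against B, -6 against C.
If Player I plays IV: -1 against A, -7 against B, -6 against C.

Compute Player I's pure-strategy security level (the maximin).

-2

The worst-case payoff for each row is I: -2, II: -7, III: -6, IV: -7.
The best of these is -2.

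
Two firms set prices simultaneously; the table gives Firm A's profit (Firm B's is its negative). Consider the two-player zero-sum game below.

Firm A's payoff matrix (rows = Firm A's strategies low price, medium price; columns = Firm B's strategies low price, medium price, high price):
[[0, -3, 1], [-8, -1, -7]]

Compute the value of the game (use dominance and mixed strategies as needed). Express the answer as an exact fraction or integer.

Column high price is strictly dominated by low price for Firm B (it gives Firm A more in every row).
The remaining 2×2 game on (low price, medium price) × (low price, medium price) has no saddle point. Let Firm A play low price with probability p; indifference gives −8(1−p) = −3p − (1−p), so p = 7/10.
Similarly Firm B's optimal q on low price is 1/5, and the value is 0·(1/5) + (-3)·(4/5) = -12/5.

-12/5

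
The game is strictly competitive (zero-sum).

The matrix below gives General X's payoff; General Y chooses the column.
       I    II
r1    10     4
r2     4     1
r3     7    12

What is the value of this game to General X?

92/11

Row r2 is strictly dominated by row r1, so General X never plays it.
The remaining 2×2 game on (r1, r3) × (I, II) has no saddle point. Let General X play r1 with probability p; indifference gives 10p + 7(1−p) = 4p + 12(1−p), so p = 5/11.
Similarly General Y's optimal q on I is 8/11, and the value is 10·(8/11) + (4)·(3/11) = 92/11.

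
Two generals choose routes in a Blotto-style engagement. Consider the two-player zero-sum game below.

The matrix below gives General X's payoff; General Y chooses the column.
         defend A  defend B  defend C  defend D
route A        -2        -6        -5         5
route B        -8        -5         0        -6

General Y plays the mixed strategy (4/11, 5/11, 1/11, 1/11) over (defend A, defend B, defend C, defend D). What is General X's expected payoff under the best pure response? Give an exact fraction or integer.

route A: (-2)·(4/11) + (-6)·(5/11) + (-5)·(1/11) + (5)·(1/11) = -38/11.
route B: (-8)·(4/11) + (-5)·(5/11) + (0)·(1/11) + (-6)·(1/11) = -63/11.
The best pure response is route A with expected payoff -38/11.

-38/11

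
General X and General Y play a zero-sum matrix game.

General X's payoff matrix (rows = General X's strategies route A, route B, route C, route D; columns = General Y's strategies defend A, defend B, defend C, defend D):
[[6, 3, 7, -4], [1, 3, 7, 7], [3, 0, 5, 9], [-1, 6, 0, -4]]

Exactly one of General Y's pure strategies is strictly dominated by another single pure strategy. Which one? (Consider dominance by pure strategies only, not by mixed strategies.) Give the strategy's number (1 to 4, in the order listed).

General Y prefers columns that give General X less. Compare defend C with defend A: 6 < 7, 1 < 7, 3 < 5, -1 < 0.
So defend A strictly dominates defend C for General Y; defend C is strictly dominated.

3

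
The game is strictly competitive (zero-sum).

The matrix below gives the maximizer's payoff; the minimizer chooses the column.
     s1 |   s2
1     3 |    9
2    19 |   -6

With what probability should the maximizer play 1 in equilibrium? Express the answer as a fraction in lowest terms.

25/31

Row minima are 3 and -6, so the maximizer's maximin is 3; column maxima are 19 and 9, so the minimizer's minimax is 9. These differ, so the equilibrium is in mixed strategies.
Let the maximizer play 1 with probability p. The minimizer is indifferent when 3p + 19(1−p) = 9p − 6(1−p), giving p = 25/31.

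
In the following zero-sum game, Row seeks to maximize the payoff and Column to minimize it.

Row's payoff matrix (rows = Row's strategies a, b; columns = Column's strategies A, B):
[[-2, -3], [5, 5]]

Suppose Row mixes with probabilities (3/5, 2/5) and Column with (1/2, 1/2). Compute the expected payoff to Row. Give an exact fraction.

Against (1/2, 1/2), each row's expected payoff is a: -5/2; b: 5.
Taking the (3/5, 2/5)-weighted average: (3/5)·(-5/2) + (2/5)·(5) = 1/2.

1/2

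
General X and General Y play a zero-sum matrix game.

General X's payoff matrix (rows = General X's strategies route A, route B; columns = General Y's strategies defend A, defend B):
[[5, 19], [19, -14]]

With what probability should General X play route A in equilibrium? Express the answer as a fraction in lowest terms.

Row minima are 5 and -14, so General X's maximin is 5; column maxima are 19 and 19, so General Y's minimax is 19. These differ, so the equilibrium is in mixed strategies.
Let General X play route A with probability p. General Y is indifferent when 5p + 19(1−p) = 19p − 14(1−p), giving p = 33/47.

33/47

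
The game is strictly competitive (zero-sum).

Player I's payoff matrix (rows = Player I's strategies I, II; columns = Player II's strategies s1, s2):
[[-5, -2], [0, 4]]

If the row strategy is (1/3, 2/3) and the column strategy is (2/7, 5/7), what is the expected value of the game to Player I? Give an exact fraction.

Against (2/7, 5/7), each row's expected payoff is I: -20/7; II: 20/7.
Taking the (1/3, 2/3)-weighted average: (1/3)·(-20/7) + (2/3)·(20/7) = 20/21.

20/21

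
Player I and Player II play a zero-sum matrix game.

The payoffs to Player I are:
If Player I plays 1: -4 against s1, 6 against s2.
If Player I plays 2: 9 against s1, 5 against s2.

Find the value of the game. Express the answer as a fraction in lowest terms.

Row minima are -4 and 5, so Player I's maximin is 5; column maxima are 9 and 6, so Player II's minimax is 6. These differ, so the equilibrium is in mixed strategies.
Let Player I play 1 with probability p. Player II is indifferent when −4p + 9(1−p) = 6p + 5(1−p), giving p = 2/7.
Let Player II play s1 with probability q. Player I is indifferent when −4q + 6(1−q) = 9q + 5(1−q), giving q = 1/14.
The value is -4·(1/14) + (6)·(13/14) = 37/7.

37/7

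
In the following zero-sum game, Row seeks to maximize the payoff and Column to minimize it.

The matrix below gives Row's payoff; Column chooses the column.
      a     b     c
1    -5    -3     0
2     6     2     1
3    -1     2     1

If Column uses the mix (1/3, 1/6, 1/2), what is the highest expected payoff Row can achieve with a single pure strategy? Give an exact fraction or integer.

1: (-5)·(1/3) + (-3)·(1/6) + (0)·(1/2) = -13/6.
2: (6)·(1/3) + (2)·(1/6) + (1)·(1/2) = 17/6.
3: (-1)·(1/3) + (2)·(1/6) + (1)·(1/2) = 1/2.
The best pure response is 2 with expected payoff 17/6.

17/6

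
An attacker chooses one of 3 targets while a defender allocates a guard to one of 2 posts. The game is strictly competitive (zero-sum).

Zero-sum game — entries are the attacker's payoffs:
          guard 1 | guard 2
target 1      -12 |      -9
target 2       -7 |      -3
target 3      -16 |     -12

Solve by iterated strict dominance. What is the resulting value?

-7

Row target 3 is strictly dominated by row target 1 (-12>-16, -9>-12); eliminate target 3.
Row target 1 is strictly dominated by row target 2 (-7>-12, -3>-9); eliminate target 1.
Column guard 2 is strictly dominated by guard 1 for the defender (-7<-3); eliminate guard 2.
Only (target 2, guard 1) remains, with payoff -7.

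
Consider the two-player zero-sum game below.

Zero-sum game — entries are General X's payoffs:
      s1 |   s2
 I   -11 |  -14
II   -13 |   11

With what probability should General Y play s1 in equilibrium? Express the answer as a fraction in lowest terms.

Row minima are -14 and -13, so General X's maximin is -13; column maxima are -11 and 11, so General Y's minimax is -11. These differ, so the equilibrium is in mixed strategies.
Let General Y play s1 with probability q. General X is indifferent when −11q − 14(1−q) = −13q + 11(1−q), giving q = 25/27.

25/27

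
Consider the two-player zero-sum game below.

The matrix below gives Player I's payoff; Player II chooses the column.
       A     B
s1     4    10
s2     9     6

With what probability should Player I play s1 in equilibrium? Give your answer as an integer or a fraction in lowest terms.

Row minima are 4 and 6, so Player I's maximin is 6; column maxima are 9 and 10, so Player II's minimax is 9. These differ, so the equilibrium is in mixed strategies.
Let Player I play s1 with probability p. Player II is indifferent when 4p + 9(1−p) = 10p + 6(1−p), giving p = 1/3.

1/3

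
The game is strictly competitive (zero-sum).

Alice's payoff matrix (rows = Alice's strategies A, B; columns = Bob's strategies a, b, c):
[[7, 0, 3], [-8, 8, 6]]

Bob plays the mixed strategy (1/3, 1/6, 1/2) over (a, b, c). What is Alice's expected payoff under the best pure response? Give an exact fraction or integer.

23/6

A: (7)·(1/3) + (0)·(1/6) + (3)·(1/2) = 23/6.
B: (-8)·(1/3) + (8)·(1/6) + (6)·(1/2) = 5/3.
The best pure response is A with expected payoff 23/6.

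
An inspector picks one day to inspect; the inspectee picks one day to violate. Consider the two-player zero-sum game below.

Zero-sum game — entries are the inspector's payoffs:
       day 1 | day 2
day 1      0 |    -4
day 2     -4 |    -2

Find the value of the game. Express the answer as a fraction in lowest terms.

Row minima are -4 and -4, so the inspector's maximin is -4; column maxima are 0 and -2, so the inspectee's minimax is -2. These differ, so the equilibrium is in mixed strategies.
Let the inspector play day 1 with probability p. The inspectee is indifferent when −4(1−p) = −4p − 2(1−p), giving p = 1/3.
Let the inspectee play day 1 with probability q. The inspector is indifferent when −4(1−q) = −4q − 2(1−q), giving q = 1/3.
The value is 0·(1/3) + (-4)·(2/3) = -8/3.

-8/3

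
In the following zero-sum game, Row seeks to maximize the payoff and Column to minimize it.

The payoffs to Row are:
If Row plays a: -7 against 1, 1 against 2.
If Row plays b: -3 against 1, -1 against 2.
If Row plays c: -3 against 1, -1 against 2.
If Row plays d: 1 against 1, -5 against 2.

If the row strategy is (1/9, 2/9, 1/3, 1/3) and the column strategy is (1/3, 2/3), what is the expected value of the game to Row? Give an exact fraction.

-19/9

Against (1/3, 2/3), each row's expected payoff is a: -5/3; b: -5/3; c: -5/3; d: -3.
Taking the (1/9, 2/9, 1/3, 1/3)-weighted average: (1/9)·(-5/3) + (2/9)·(-5/3) + (1/3)·(-5/3) + (1/3)·(-3) = -19/9.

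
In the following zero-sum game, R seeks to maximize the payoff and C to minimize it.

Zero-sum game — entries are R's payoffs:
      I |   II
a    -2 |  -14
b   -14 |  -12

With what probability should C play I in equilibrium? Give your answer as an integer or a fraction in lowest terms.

Row minima are -14 and -14, so R's maximin is -14; column maxima are -2 and -12, so C's minimax is -12. These differ, so the equilibrium is in mixed strategies.
Let C play I with probability q. R is indifferent when −2q − 14(1−q) = −14q − 12(1−q), giving q = 1/7.

1/7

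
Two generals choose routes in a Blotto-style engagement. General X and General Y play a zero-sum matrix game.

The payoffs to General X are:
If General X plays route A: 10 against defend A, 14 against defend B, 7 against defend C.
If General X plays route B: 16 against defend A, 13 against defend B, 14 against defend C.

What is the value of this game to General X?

Column defend A is strictly dominated by defend C for General Y (it gives General X more in every row).
The remaining 2×2 game on (route A, route B) × (defend B, defend C) has no saddle point. Let General X play route A with probability p; indifference gives 14p + 13(1−p) = 7p + 14(1−p), so p = 1/8.
Similarly General Y's optimal q on defend B is 7/8, and the value is 14·(7/8) + (7)·(1/8) = 105/8.

105/8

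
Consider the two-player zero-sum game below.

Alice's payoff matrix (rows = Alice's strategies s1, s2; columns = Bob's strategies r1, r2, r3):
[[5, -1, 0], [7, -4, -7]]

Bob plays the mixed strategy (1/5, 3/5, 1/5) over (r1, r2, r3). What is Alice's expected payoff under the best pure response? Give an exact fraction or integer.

2/5

s1: (5)·(1/5) + (-1)·(3/5) + (0)·(1/5) = 2/5.
s2: (7)·(1/5) + (-4)·(3/5) + (-7)·(1/5) = -12/5.
The best pure response is s1 with expected payoff 2/5.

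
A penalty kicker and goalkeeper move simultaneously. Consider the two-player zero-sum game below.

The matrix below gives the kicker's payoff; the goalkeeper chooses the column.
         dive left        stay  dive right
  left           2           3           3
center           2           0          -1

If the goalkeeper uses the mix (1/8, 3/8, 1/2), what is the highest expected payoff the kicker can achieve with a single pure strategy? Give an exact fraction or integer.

23/8

left: (2)·(1/8) + (3)·(3/8) + (3)·(1/2) = 23/8.
center: (2)·(1/8) + (0)·(3/8) + (-1)·(1/2) = -1/4.
The best pure response is left with expected payoff 23/8.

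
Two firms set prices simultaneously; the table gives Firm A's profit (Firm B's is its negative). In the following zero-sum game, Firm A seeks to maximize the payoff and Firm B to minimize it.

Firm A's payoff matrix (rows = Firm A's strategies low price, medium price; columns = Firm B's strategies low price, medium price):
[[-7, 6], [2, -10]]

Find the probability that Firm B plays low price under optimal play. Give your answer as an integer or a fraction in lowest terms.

16/25

Row minima are -7 and -10, so Firm A's maximin is -7; column maxima are 2 and 6, so Firm B's minimax is 2. These differ, so the equilibrium is in mixed strategies.
Let Firm B play low price with probability q. Firm A is indifferent when −7q + 6(1−q) = 2q − 10(1−q), giving q = 16/25.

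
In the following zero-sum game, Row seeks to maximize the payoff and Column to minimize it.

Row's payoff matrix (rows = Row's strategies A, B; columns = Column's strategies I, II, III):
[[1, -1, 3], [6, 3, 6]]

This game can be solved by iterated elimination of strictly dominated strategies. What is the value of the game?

3

Column I is strictly dominated by II for Column (-1<1, 3<6); eliminate I.
Row A is strictly dominated by row B (3>-1, 6>3); eliminate A.
Column III is strictly dominated by II for Column (3<6); eliminate III.
Only (B, II) remains, with payoff 3.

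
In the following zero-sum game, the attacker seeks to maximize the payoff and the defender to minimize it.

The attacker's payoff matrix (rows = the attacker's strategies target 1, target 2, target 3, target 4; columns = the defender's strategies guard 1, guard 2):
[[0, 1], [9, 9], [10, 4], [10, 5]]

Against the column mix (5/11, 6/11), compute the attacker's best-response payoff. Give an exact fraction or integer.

9

target 1: (0)·(5/11) + (1)·(6/11) = 6/11.
target 2: (9)·(5/11) + (9)·(6/11) = 9.
target 3: (10)·(5/11) + (4)·(6/11) = 74/11.
target 4: (10)·(5/11) + (5)·(6/11) = 80/11.
The best pure response is target 2 with expected payoff 9.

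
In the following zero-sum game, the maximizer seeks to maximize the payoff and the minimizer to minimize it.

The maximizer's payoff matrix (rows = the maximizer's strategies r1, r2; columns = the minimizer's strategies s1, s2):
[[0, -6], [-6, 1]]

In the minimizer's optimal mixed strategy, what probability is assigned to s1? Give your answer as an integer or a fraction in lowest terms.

Row minima are -6 and -6, so the maximizer's maximin is -6; column maxima are 0 and 1, so the minimizer's minimax is 0. These differ, so the equilibrium is in mixed strategies.
Let the minimizer play s1 with probability q. The maximizer is indifferent when −6(1−q) = −6q + (1−q), giving q = 7/13.

7/13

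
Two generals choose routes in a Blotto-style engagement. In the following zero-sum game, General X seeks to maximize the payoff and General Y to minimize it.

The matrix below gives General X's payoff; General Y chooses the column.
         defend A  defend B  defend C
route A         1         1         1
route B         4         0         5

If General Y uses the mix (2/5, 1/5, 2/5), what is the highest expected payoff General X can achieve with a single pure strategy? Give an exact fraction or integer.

route A: (1)·(2/5) + (1)·(1/5) + (1)·(2/5) = 1.
route B: (4)·(2/5) + (0)·(1/5) + (5)·(2/5) = 18/5.
The best pure response is route B with expected payoff 18/5.

18/5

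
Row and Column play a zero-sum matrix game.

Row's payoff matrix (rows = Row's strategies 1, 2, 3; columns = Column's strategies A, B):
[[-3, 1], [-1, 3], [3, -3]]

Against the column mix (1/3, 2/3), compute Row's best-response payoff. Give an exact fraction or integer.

1: (-3)·(1/3) + (1)·(2/3) = -1/3.
2: (-1)·(1/3) + (3)·(2/3) = 5/3.
3: (3)·(1/3) + (-3)·(2/3) = -1.
The best pure response is 2 with expected payoff 5/3.

5/3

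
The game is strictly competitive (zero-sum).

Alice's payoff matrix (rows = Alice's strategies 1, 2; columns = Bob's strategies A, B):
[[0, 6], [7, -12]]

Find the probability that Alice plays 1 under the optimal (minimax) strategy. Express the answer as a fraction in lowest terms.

19/25

Row minima are 0 and -12, so Alice's maximin is 0; column maxima are 7 and 6, so Bob's minimax is 6. These differ, so the equilibrium is in mixed strategies.
Let Alice play 1 with probability p. Bob is indifferent when 7(1−p) = 6p − 12(1−p), giving p = 19/25.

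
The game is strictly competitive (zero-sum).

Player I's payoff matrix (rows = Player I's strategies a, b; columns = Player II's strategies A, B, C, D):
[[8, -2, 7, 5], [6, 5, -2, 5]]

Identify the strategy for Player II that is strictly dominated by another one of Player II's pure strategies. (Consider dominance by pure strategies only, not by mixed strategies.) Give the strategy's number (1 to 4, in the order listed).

1

Player II prefers columns that give Player I less. Compare A with B: -2 < 8, 5 < 6.
So B strictly dominates A for Player II; A is strictly dominated.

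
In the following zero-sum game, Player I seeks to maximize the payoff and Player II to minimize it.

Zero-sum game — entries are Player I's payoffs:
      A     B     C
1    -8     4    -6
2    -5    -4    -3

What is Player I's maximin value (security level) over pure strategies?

-5

The worst-case payoff for each row is 1: -8, 2: -5.
The best of these is -5.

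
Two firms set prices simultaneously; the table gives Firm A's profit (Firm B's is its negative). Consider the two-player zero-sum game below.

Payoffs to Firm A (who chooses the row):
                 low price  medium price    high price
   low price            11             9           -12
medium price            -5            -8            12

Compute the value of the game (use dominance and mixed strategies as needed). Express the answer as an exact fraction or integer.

Column low price is strictly dominated by medium price for Firm B (it gives Firm A more in every row).
The remaining 2×2 game on (low price, medium price) × (medium price, high price) has no saddle point. Let Firm A play low price with probability p; indifference gives 9p − 8(1−p) = −12p + 12(1−p), so p = 20/41.
Similarly Firm B's optimal q on medium price is 24/41, and the value is 9·(24/41) + (-12)·(17/41) = 12/41.

12/41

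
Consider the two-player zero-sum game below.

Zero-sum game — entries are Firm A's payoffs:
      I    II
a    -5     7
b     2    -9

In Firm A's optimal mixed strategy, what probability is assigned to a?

Row minima are -5 and -9, so Firm A's maximin is -5; column maxima are 2 and 7, so Firm B's minimax is 2. These differ, so the equilibrium is in mixed strategies.
Let Firm A play a with probability p. Firm B is indifferent when −5p + 2(1−p) = 7p − 9(1−p), giving p = 11/23.

11/23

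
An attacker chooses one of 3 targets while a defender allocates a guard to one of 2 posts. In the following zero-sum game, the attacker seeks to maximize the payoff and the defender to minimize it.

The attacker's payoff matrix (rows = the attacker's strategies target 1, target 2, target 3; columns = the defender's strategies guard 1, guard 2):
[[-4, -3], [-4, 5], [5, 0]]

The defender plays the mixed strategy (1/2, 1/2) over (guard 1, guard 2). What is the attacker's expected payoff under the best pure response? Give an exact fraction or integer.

5/2

target 1: (-4)·(1/2) + (-3)·(1/2) = -7/2.
target 2: (-4)·(1/2) + (5)·(1/2) = 1/2.
target 3: (5)·(1/2) + (0)·(1/2) = 5/2.
The best pure response is target 3 with expected payoff 5/2.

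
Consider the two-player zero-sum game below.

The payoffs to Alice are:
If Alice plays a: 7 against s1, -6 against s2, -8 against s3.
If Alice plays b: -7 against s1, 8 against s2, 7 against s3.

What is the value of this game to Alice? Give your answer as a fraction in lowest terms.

-7/29

Column s2 is strictly dominated by s3 for Bob (it gives Alice more in every row).
The remaining 2×2 game on (a, b) × (s1, s3) has no saddle point. Let Alice play a with probability p; indifference gives 7p − 7(1−p) = −8p + 7(1−p), so p = 14/29.
Similarly Bob's optimal q on s1 is 15/29, and the value is 7·(15/29) + (-8)·(14/29) = -7/29.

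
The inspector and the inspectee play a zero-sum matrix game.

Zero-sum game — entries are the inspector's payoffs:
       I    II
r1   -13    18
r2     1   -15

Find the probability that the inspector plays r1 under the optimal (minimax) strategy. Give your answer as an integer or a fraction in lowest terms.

Row minima are -13 and -15, so the inspector's maximin is -13; column maxima are 1 and 18, so the inspectee's minimax is 1. These differ, so the equilibrium is in mixed strategies.
Let the inspector play r1 with probability p. The inspectee is indifferent when −13p + (1−p) = 18p − 15(1−p), giving p = 16/47.

16/47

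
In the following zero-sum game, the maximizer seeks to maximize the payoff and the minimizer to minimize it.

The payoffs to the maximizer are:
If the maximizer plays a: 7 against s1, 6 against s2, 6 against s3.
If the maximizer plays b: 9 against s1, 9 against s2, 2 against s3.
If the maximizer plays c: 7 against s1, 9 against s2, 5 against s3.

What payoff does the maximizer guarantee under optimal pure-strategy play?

6

Row minima: 6, 2, 5 → the maximizer's maximin is 6.
Column maxima: 9, 9, 6 → the minimizer's minimax is 6.
They coincide at (a, s3), so the value is 6.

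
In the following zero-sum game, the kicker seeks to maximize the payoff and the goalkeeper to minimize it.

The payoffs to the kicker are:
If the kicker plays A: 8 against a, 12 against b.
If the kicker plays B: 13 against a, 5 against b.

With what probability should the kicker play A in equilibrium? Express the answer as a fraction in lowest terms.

Row minima are 8 and 5, so the kicker's maximin is 8; column maxima are 13 and 12, so the goalkeeper's minimax is 12. These differ, so the equilibrium is in mixed strategies.
Let the kicker play A with probability p. The goalkeeper is indifferent when 8p + 13(1−p) = 12p + 5(1−p), giving p = 2/3.

2/3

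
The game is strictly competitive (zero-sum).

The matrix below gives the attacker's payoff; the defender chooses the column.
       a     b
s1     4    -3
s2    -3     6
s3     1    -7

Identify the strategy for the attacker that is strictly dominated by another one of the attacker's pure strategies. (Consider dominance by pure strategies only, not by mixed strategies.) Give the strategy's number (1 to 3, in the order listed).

Compare s3 with s1: 4 > 1, -3 > -7.
So s1 strictly dominates s3 for the attacker; s3 is strictly dominated.

3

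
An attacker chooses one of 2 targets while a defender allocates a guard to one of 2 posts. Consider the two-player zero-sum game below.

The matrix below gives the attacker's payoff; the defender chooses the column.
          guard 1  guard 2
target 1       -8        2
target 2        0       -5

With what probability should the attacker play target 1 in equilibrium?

Row minima are -8 and -5, so the attacker's maximin is -5; column maxima are 0 and 2, so the defender's minimax is 0. These differ, so the equilibrium is in mixed strategies.
Let the attacker play target 1 with probability p. The defender is indifferent when −8p = 2p − 5(1−p), giving p = 1/3.

1/3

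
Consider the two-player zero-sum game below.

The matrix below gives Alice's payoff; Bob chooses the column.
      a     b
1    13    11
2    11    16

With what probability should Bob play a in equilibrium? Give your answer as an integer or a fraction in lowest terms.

5/7

Row minima are 11 and 11, so Alice's maximin is 11; column maxima are 13 and 16, so Bob's minimax is 13. These differ, so the equilibrium is in mixed strategies.
Let Bob play a with probability q. Alice is indifferent when 13q + 11(1−q) = 11q + 16(1−q), giving q = 5/7.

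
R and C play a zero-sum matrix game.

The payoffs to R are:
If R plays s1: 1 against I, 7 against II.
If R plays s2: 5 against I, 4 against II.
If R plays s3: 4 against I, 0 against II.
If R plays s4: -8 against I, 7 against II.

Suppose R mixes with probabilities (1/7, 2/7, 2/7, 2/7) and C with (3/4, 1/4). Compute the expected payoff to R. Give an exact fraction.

Against (3/4, 1/4), each row's expected payoff is s1: 5/2; s2: 19/4; s3: 3; s4: -17/4.
Taking the (1/7, 2/7, 2/7, 2/7)-weighted average: (1/7)·(5/2) + (2/7)·(19/4) + (2/7)·(3) + (2/7)·(-17/4) = 19/14.

19/14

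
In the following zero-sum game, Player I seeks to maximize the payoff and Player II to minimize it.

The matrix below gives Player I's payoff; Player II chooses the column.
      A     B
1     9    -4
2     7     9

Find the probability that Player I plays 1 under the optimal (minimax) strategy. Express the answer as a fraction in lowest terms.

Row minima are -4 and 7, so Player I's maximin is 7; column maxima are 9 and 9, so Player II's minimax is 9. These differ, so the equilibrium is in mixed strategies.
Let Player I play 1 with probability p. Player II is indifferent when 9p + 7(1−p) = −4p + 9(1−p), giving p = 2/15.

2/15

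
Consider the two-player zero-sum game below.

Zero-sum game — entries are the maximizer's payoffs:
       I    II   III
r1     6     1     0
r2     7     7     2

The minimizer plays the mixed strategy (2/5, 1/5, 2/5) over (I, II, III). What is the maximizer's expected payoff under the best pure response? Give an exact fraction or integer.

r1: (6)·(2/5) + (1)·(1/5) + (0)·(2/5) = 13/5.
r2: (7)·(2/5) + (7)·(1/5) + (2)·(2/5) = 5.
The best pure response is r2 with expected payoff 5.

5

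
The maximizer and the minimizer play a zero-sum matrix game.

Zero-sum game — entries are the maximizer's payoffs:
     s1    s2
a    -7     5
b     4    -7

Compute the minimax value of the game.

-29/23

Row minima are -7 and -7, so the maximizer's maximin is -7; column maxima are 4 and 5, so the minimizer's minimax is 4. These differ, so the equilibrium is in mixed strategies.
Let the maximizer play a with probability p. The minimizer is indifferent when −7p + 4(1−p) = 5p − 7(1−p), giving p = 11/23.
Let the minimizer play s1 with probability q. The maximizer is indifferent when −7q + 5(1−q) = 4q − 7(1−q), giving q = 12/23.
The value is -7·(12/23) + (5)·(11/23) = -29/23.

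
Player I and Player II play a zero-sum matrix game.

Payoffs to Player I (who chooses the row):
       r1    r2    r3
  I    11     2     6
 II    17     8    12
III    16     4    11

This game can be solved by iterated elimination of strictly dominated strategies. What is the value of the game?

8

Row III is strictly dominated by row II (17>16, 8>4, 12>11); eliminate III.
Column r3 is strictly dominated by r2 for Player II (2<6, 8<12); eliminate r3.
Row I is strictly dominated by row II (17>11, 8>2); eliminate I.
Column r1 is strictly dominated by r2 for Player II (8<17); eliminate r1.
Only (II, r2) remains, with payoff 8.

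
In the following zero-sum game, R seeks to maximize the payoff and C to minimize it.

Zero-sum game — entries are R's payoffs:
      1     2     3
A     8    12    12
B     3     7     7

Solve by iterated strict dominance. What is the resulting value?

Column 2 is strictly dominated by 1 for C (8<12, 3<7); eliminate 2.
Row B is strictly dominated by row A (8>3, 12>7); eliminate B.
Column 3 is strictly dominated by 1 for C (8<12); eliminate 3.
Only (A, 1) remains, with payoff 8.

8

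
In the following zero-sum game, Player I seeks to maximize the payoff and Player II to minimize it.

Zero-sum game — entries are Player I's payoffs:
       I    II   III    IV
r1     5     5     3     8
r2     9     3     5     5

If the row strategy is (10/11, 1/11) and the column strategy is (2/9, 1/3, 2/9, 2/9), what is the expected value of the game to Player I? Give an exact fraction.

Against (2/9, 1/3, 2/9, 2/9), each row's expected payoff is r1: 47/9; r2: 47/9.
Taking the (10/11, 1/11)-weighted average: (10/11)·(47/9) + (1/11)·(47/9) = 47/9.

47/9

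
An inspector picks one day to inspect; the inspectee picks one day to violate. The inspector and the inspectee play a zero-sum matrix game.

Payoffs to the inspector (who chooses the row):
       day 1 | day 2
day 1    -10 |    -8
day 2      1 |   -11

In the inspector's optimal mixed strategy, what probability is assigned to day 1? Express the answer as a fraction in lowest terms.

6/7

Row minima are -10 and -11, so the inspector's maximin is -10; column maxima are 1 and -8, so the inspectee's minimax is -8. These differ, so the equilibrium is in mixed strategies.
Let the inspector play day 1 with probability p. The inspectee is indifferent when −10p + (1−p) = −8p − 11(1−p), giving p = 6/7.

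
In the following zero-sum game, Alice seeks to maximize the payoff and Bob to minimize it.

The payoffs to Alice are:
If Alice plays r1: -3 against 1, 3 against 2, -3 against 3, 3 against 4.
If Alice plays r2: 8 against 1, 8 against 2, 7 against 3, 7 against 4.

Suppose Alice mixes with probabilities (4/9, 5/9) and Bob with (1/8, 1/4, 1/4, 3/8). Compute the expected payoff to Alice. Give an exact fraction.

319/72

Against (1/8, 1/4, 1/4, 3/8), each row's expected payoff is r1: 3/4; r2: 59/8.
Taking the (4/9, 5/9)-weighted average: (4/9)·(3/4) + (5/9)·(59/8) = 319/72.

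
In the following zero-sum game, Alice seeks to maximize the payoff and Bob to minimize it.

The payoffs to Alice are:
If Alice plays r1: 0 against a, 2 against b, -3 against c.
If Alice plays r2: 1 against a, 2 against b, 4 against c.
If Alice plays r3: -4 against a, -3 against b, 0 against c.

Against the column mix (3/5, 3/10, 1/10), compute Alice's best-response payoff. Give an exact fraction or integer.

8/5

r1: (0)·(3/5) + (2)·(3/10) + (-3)·(1/10) = 3/10.
r2: (1)·(3/5) + (2)·(3/10) + (4)·(1/10) = 8/5.
r3: (-4)·(3/5) + (-3)·(3/10) + (0)·(1/10) = -33/10.
The best pure response is r2 with expected payoff 8/5.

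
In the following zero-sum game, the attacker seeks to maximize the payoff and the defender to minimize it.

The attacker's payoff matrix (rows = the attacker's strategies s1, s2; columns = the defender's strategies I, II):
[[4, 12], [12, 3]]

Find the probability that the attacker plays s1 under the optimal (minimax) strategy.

Row minima are 4 and 3, so the attacker's maximin is 4; column maxima are 12 and 12, so the defender's minimax is 12. These differ, so the equilibrium is in mixed strategies.
Let the attacker play s1 with probability p. The defender is indifferent when 4p + 12(1−p) = 12p + 3(1−p), giving p = 9/17.

9/17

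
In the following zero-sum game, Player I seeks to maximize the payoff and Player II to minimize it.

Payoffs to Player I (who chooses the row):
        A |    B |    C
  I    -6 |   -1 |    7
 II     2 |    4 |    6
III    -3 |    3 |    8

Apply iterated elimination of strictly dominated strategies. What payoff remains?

Row I is strictly dominated by row III (-3>-6, 3>-1, 8>7); eliminate I.
Column B is strictly dominated by A for Player II (2<4, -3<3); eliminate B.
Column C is strictly dominated by A for Player II (2<6, -3<8); eliminate C.
Row III is strictly dominated by row II (2>-3); eliminate III.
Only (II, A) remains, with payoff 2.

2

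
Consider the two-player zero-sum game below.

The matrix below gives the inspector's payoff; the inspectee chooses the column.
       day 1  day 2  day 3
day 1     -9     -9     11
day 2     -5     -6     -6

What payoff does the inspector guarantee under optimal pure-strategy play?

-6

Row minima: -9, -6 → the inspector's maximin is -6.
Column maxima: -5, -6, 11 → the inspectee's minimax is -6.
They coincide at (day 2, day 2), so the value is -6.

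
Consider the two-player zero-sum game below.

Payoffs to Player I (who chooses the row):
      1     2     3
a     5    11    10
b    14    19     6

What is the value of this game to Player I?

110/13

Column 2 is strictly dominated by 1 for Player II (it gives Player I more in every row).
The remaining 2×2 game on (a, b) × (1, 3) has no saddle point. Let Player I play a with probability p; indifference gives 5p + 14(1−p) = 10p + 6(1−p), so p = 8/13.
Similarly Player II's optimal q on 1 is 4/13, and the value is 5·(4/13) + (10)·(9/13) = 110/13.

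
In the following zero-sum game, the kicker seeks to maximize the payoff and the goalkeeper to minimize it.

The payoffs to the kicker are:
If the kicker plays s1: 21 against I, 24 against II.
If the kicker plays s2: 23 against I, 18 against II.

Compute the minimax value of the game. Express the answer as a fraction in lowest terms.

Row minima are 21 and 18, so the kicker's maximin is 21; column maxima are 23 and 24, so the goalkeeper's minimax is 23. These differ, so the equilibrium is in mixed strategies.
Let the kicker play s1 with probability p. The goalkeeper is indifferent when 21p + 23(1−p) = 24p + 18(1−p), giving p = 5/8.
Let the goalkeeper play I with probability q. The kicker is indifferent when 21q + 24(1−q) = 23q + 18(1−q), giving q = 3/4.
The value is 21·(3/4) + (24)·(1/4) = 87/4.

87/4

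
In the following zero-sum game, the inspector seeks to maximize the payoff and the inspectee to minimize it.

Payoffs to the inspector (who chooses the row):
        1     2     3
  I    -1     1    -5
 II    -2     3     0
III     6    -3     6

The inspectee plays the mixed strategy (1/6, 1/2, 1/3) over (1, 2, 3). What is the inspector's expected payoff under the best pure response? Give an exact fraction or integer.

I: (-1)·(1/6) + (1)·(1/2) + (-5)·(1/3) = -4/3.
II: (-2)·(1/6) + (3)·(1/2) + (0)·(1/3) = 7/6.
III: (6)·(1/6) + (-3)·(1/2) + (6)·(1/3) = 3/2.
The best pure response is III with expected payoff 3/2.

3/2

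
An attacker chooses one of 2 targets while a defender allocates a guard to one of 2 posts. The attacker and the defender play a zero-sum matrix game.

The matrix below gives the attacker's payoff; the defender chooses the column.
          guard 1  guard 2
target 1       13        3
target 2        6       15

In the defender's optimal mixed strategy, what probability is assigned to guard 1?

Row minima are 3 and 6, so the attacker's maximin is 6; column maxima are 13 and 15, so the defender's minimax is 13. These differ, so the equilibrium is in mixed strategies.
Let the defender play guard 1 with probability q. The attacker is indifferent when 13q + 3(1−q) = 6q + 15(1−q), giving q = 12/19.

12/19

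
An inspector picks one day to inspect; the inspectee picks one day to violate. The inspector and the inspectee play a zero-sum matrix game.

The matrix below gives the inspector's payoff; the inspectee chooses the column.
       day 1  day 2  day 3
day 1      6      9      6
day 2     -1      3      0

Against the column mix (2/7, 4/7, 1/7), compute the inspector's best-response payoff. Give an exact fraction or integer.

day 1: (6)·(2/7) + (9)·(4/7) + (6)·(1/7) = 54/7.
day 2: (-1)·(2/7) + (3)·(4/7) + (0)·(1/7) = 10/7.
The best pure response is day 1 with expected payoff 54/7.

54/7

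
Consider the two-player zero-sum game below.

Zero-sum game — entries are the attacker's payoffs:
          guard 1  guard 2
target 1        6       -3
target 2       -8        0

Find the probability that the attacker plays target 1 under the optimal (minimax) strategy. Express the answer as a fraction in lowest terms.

Row minima are -3 and -8, so the attacker's maximin is -3; column maxima are 6 and 0, so the defender's minimax is 0. These differ, so the equilibrium is in mixed strategies.
Let the attacker play target 1 with probability p. The defender is indifferent when 6p − 8(1−p) = −3p, giving p = 8/17.

8/17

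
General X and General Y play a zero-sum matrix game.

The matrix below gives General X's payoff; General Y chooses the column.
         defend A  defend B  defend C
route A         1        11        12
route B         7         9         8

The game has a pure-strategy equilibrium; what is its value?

7

Row minima: 1, 7 → General X's maximin is 7.
Column maxima: 7, 11, 12 → General Y's minimax is 7.
They coincide at (route B, defend A), so the value is 7.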